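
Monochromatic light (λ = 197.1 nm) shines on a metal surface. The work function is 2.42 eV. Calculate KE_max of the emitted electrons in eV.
3.8704 eV

Using Einstein's photoelectric equation: KE_max = hf - φ = hc/λ - φ

First, calculate the photon energy:
E_photon = hc/λ = (6.626×10⁻³⁴ J·s)(3×10⁸ m/s) / (197.1×10⁻⁹ m)
E_photon = 6.2904 eV

Then, the maximum kinetic energy:
KE_max = E_photon - φ = 6.2904 eV - 2.42 eV = 3.8704 eV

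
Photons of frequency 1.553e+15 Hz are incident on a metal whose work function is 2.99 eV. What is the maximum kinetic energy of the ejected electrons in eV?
3.4327 eV

Using Einstein's photoelectric equation: KE_max = hf - φ

First, calculate the photon energy:
E_photon = hf = (6.626×10⁻³⁴ J·s)(1.553e+15 Hz)
E_photon = 6.4227 eV

Then, the maximum kinetic energy:
KE_max = E_photon - φ = 6.4227 eV - 2.99 eV = 3.4327 eV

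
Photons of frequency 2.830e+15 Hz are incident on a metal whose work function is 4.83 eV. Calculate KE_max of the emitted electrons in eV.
6.8739 eV

Using Einstein's photoelectric equation: KE_max = hf - φ

First, calculate the photon energy:
E_photon = hf = (6.626×10⁻³⁴ J·s)(2.830e+15 Hz)
E_photon = 11.7039 eV

Then, the maximum kinetic energy:
KE_max = E_photon - φ = 11.7039 eV - 4.83 eV = 6.8739 eV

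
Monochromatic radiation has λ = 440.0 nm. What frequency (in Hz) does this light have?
6.8135e+14 Hz

Using the wave equation: c = fλ

Solving for frequency:
f = c/λ = (3×10⁸ m/s) / (440.0×10⁻⁹ m)
f = 6.8135e+14 Hz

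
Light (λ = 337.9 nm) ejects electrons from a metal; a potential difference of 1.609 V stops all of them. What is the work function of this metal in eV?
2.06 eV

The stopping potential gives the maximum kinetic energy: KE_max = eV_s = 1.609 eV

From Einstein's photoelectric equation: KE_max = hc/λ - φ
Rearranging: φ = hc/λ - KE_max

Calculate photon energy:
E_photon = hc/λ = (6.626×10⁻³⁴ J·s)(3×10⁸ m/s) / (337.9×10⁻⁹ m) = 3.6693 eV

Therefore:
φ = 3.6693 - 1.609 = 2.06 eV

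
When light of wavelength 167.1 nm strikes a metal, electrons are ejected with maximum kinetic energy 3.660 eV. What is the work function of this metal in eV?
3.76 eV

From Einstein's photoelectric equation: KE_max = hf - φ = hc/λ - φ

Rearranging for φ:
φ = hc/λ - KE_max

Calculate photon energy:
E_photon = hc/λ = 7.4198 eV

Therefore:
φ = 7.4198 - 3.660 = 3.76 eV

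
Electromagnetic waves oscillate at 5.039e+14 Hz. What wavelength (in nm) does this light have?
594.94 nm

Using the wave equation: c = fλ

Solving for wavelength:
λ = c/f = (3×10⁸ m/s) / (5.039e+14 Hz)
λ = 594.94 nm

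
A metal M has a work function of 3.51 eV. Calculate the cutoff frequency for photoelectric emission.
8.4871e+14 Hz

The threshold frequency is when the photon energy equals the work function:
hf₀ = φ

Solving for f₀:
f₀ = φ/h = (3.51 eV × 1.602×10⁻¹⁹ J/eV) / (6.626×10⁻³⁴ J·s)
f₀ = 8.4871e+14 Hz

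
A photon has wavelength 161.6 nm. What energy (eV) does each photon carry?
7.6723 eV

Using E = hf = hc/λ:

E = hc/λ = (6.626×10⁻³⁴ J·s)(3×10⁸ m/s) / (161.6×10⁻⁹ m)
E = 7.6723 eV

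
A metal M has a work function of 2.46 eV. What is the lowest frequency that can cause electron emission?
5.9483e+14 Hz

The threshold frequency is when the photon energy equals the work function:
hf₀ = φ

Solving for f₀:
f₀ = φ/h = (2.46 eV × 1.602×10⁻¹⁹ J/eV) / (6.626×10⁻³⁴ J·s)
f₀ = 5.9483e+14 Hz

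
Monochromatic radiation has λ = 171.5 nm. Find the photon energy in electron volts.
7.2294 eV

Using E = hf = hc/λ:

E = hc/λ = (6.626×10⁻³⁴ J·s)(3×10⁸ m/s) / (171.5×10⁻⁹ m)
E = 7.2294 eV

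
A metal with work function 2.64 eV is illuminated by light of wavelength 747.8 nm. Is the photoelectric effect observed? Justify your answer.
No

For photoemission, the photon energy must exceed the work function.

Photon energy: E = hc/λ = 1.6580 eV
Work function: φ = 2.64 eV

Since E_photon (1.6580 eV) < φ (2.64 eV), photoemission will NOT occur.
The threshold wavelength is λ₀ = hc/φ = 469.6 nm.
Since 747.8 nm > 469.6 nm, the photons lack sufficient energy.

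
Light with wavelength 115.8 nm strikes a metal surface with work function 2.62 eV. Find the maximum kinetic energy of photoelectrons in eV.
8.0868 eV

Using Einstein's photoelectric equation: KE_max = hf - φ = hc/λ - φ

First, calculate the photon energy:
E_photon = hc/λ = (6.626×10⁻³⁴ J·s)(3×10⁸ m/s) / (115.8×10⁻⁹ m)
E_photon = 10.7068 eV

Then, the maximum kinetic energy:
KE_max = E_photon - φ = 10.7068 eV - 2.62 eV = 8.0868 eV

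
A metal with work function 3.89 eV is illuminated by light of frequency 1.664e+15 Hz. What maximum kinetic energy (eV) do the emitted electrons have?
2.9918 eV

Using Einstein's photoelectric equation: KE_max = hf - φ

First, calculate the photon energy:
E_photon = hf = (6.626×10⁻³⁴ J·s)(1.664e+15 Hz)
E_photon = 6.8818 eV

Then, the maximum kinetic energy:
KE_max = E_photon - φ = 6.8818 eV - 3.89 eV = 2.9918 eV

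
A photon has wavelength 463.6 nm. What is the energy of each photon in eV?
2.6744 eV

Using E = hf = hc/λ:

E = hc/λ = (6.626×10⁻³⁴ J·s)(3×10⁸ m/s) / (463.6×10⁻⁹ m)
E = 2.6744 eV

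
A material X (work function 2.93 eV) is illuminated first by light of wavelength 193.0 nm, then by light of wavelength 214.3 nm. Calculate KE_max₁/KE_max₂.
1.2236

Using Einstein's equation: KE_max = hc/λ - φ

For λ₁ = 193.0 nm:
E₁ = hc/λ₁ = 6.4241 eV
KE₁ = E₁ - φ = 6.4241 - 2.93 = 3.4941 eV

For λ₂ = 214.3 nm:
E₂ = hc/λ₂ = 5.7855 eV
KE₂ = E₂ - φ = 5.7855 - 2.93 = 2.8555 eV

Ratio: KE₁/KE₂ = 3.4941/2.8555 = 1.2236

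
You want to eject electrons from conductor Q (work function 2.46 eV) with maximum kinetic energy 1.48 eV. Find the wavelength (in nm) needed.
314.68 nm

From Einstein's equation: KE_max = hc/λ - φ

Rearranging for λ:
hc/λ = KE_max + φ
λ = hc/(KE_max + φ)

Required photon energy:
E_photon = KE_max + φ = 1.48 + 2.46 = 3.94 eV

Required wavelength:
λ = hc/E_photon = (6.626×10⁻³⁴)(3×10⁸) / (3.94 × 1.602×10⁻¹⁹)
λ = 314.68 nm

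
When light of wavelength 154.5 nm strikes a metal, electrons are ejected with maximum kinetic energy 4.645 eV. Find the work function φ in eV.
3.38 eV

From Einstein's photoelectric equation: KE_max = hf - φ = hc/λ - φ

Rearranging for φ:
φ = hc/λ - KE_max

Calculate photon energy:
E_photon = hc/λ = 8.0249 eV

Therefore:
φ = 8.0249 - 4.645 = 3.38 eV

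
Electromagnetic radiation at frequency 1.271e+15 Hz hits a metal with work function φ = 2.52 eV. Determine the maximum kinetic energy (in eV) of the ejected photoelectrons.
2.7364 eV

Using Einstein's photoelectric equation: KE_max = hf - φ

First, calculate the photon energy:
E_photon = hf = (6.626×10⁻³⁴ J·s)(1.271e+15 Hz)
E_photon = 5.2564 eV

Then, the maximum kinetic energy:
KE_max = E_photon - φ = 5.2564 eV - 2.52 eV = 2.7364 eV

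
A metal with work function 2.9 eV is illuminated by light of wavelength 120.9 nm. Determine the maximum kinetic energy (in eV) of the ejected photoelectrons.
7.3551 eV

Using Einstein's photoelectric equation: KE_max = hf - φ = hc/λ - φ

First, calculate the photon energy:
E_photon = hc/λ = (6.626×10⁻³⁴ J·s)(3×10⁸ m/s) / (120.9×10⁻⁹ m)
E_photon = 10.2551 eV

Then, the maximum kinetic energy:
KE_max = E_photon - φ = 10.2551 eV - 2.9 eV = 7.3551 eV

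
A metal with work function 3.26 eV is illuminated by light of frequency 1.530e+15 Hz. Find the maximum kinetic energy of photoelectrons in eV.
3.0676 eV

Using Einstein's photoelectric equation: KE_max = hf - φ

First, calculate the photon energy:
E_photon = hf = (6.626×10⁻³⁴ J·s)(1.530e+15 Hz)
E_photon = 6.3276 eV

Then, the maximum kinetic energy:
KE_max = E_photon - φ = 6.3276 eV - 3.26 eV = 3.0676 eV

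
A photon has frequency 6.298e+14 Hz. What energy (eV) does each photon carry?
2.6046 eV

Using E = hf:

E = hf = (6.626×10⁻³⁴ J·s)(6.298e+14 Hz)
E = 2.6046 eV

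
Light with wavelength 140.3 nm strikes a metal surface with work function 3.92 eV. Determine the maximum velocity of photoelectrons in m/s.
1.3152e+06 m/s

First, find the maximum kinetic energy:
E_photon = hc/λ = 8.8371 eV
KE_max = E_photon - φ = 8.8371 - 3.92 = 4.9171 eV

Convert to Joules: KE_max = 4.9171 × 1.602×10⁻¹⁹ J = 7.8780e-19 J

Then use KE = ½mv² to find velocity:
v = √(2·KE/m) = √(2 × 7.8780e-19 J / 9.109e-31 kg)
v = 1.3152e+06 m/s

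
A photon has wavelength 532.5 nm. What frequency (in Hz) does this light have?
5.6299e+14 Hz

Using the wave equation: c = fλ

Solving for frequency:
f = c/λ = (3×10⁸ m/s) / (532.5×10⁻⁹ m)
f = 5.6299e+14 Hz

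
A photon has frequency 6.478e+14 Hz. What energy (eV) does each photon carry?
2.6791 eV

Using E = hf:

E = hf = (6.626×10⁻³⁴ J·s)(6.478e+14 Hz)
E = 2.6791 eV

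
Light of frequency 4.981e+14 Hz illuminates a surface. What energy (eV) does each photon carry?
2.0600 eV

Using E = hf:

E = hf = (6.626×10⁻³⁴ J·s)(4.981e+14 Hz)
E = 2.0600 eV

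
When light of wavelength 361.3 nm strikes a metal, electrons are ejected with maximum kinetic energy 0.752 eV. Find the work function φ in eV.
2.68 eV

From Einstein's photoelectric equation: KE_max = hf - φ = hc/λ - φ

Rearranging for φ:
φ = hc/λ - KE_max

Calculate photon energy:
E_photon = hc/λ = 3.4316 eV

Therefore:
φ = 3.4316 - 0.752 = 2.68 eV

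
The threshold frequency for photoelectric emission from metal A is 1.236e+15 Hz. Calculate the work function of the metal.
5.11 eV

At the threshold frequency, photon energy equals work function:
φ = hf₀

Calculating:
φ = (6.626×10⁻³⁴ J·s)(1.236e+15 Hz)
φ = 5.11 eV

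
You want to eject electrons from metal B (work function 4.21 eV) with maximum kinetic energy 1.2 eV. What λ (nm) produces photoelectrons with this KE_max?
229.18 nm

From Einstein's equation: KE_max = hc/λ - φ

Rearranging for λ:
hc/λ = KE_max + φ
λ = hc/(KE_max + φ)

Required photon energy:
E_photon = KE_max + φ = 1.2 + 4.21 = 5.41 eV

Required wavelength:
λ = hc/E_photon = (6.626×10⁻³⁴)(3×10⁸) / (5.41 × 1.602×10⁻¹⁹)
λ = 229.18 nm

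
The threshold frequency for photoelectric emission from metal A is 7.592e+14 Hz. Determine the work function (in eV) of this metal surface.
3.14 eV

At the threshold frequency, photon energy equals work function:
φ = hf₀

Calculating:
φ = (6.626×10⁻³⁴ J·s)(7.592e+14 Hz)
φ = 3.14 eV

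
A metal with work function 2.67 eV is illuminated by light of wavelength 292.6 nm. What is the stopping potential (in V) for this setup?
1.5673 V

The stopping potential V_s satisfies: eV_s = KE_max

First, find KE_max using Einstein's equation:
E_photon = hc/λ = 4.2373 eV
KE_max = E_photon - φ = 4.2373 - 2.67 = 1.5673 eV

Since eV_s = KE_max:
V_s = KE_max/e = 1.5673 V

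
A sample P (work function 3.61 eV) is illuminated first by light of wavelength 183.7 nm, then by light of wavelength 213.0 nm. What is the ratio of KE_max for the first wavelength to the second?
1.4199

Using Einstein's equation: KE_max = hc/λ - φ

For λ₁ = 183.7 nm:
E₁ = hc/λ₁ = 6.7493 eV
KE₁ = E₁ - φ = 6.7493 - 3.61 = 3.1393 eV

For λ₂ = 213.0 nm:
E₂ = hc/λ₂ = 5.8209 eV
KE₂ = E₂ - φ = 5.8209 - 3.61 = 2.2109 eV

Ratio: KE₁/KE₂ = 3.1393/2.2109 = 1.4199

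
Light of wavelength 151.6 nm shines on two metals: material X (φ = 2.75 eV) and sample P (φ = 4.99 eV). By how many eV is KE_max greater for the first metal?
2.2400 eV

Using KE_max = hc/λ - φ for each metal:

Photon energy: E = hc/λ = 8.1784 eV

For material X (φ₁ = 2.75 eV):
KE₁ = E - φ₁ = 8.1784 - 2.75 = 5.4284 eV

For sample P (φ₂ = 4.99 eV):
KE₂ = E - φ₂ = 8.1784 - 4.99 = 3.1884 eV

Difference:
ΔKE = KE₁ - KE₂ = 5.4284 - 3.1884 = 2.2400 eV

Note: The difference equals the difference in work functions: 4.99 - 2.75 = 2.24 eV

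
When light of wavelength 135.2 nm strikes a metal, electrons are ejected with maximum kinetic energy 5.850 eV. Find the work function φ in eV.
3.32 eV

From Einstein's photoelectric equation: KE_max = hf - φ = hc/λ - φ

Rearranging for φ:
φ = hc/λ - KE_max

Calculate photon energy:
E_photon = hc/λ = 9.1704 eV

Therefore:
φ = 9.1704 - 5.850 = 3.32 eV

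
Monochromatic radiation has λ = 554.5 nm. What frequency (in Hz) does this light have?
5.4065e+14 Hz

Using the wave equation: c = fλ

Solving for frequency:
f = c/λ = (3×10⁸ m/s) / (554.5×10⁻⁹ m)
f = 5.4065e+14 Hz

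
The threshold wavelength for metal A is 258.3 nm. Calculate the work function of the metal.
4.80 eV

At the threshold wavelength, photon energy equals work function:
φ = hc/λ₀

Calculating:
φ = (6.626×10⁻³⁴ J·s)(3×10⁸ m/s) / (258.3×10⁻⁹ m)
φ = 4.80 eV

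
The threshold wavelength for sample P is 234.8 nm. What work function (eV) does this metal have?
5.28 eV

At the threshold wavelength, photon energy equals work function:
φ = hc/λ₀

Calculating:
φ = (6.626×10⁻³⁴ J·s)(3×10⁸ m/s) / (234.8×10⁻⁹ m)
φ = 5.28 eV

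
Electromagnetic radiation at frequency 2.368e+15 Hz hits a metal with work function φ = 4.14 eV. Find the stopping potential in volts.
5.6533 V

The stopping potential V_s satisfies: eV_s = KE_max

First, find KE_max using Einstein's equation:
E_photon = hf = (6.626×10⁻³⁴ J·s)(2.368e+15 Hz) = 9.7933 eV
KE_max = E_photon - φ = 9.7933 - 4.14 = 5.6533 eV

Since eV_s = KE_max:
V_s = KE_max/e = 5.6533 V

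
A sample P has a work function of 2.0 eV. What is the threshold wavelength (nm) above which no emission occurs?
619.92 nm

The threshold wavelength is when the photon energy equals the work function:
hc/λ₀ = φ

Solving for λ₀:
λ₀ = hc/φ = (6.626×10⁻³⁴ J·s)(3×10⁸ m/s) / (2.0 eV × 1.602×10⁻¹⁹ J/eV)
λ₀ = 619.92 nm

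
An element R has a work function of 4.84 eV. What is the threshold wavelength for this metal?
256.17 nm

The threshold wavelength is when the photon energy equals the work function:
hc/λ₀ = φ

Solving for λ₀:
λ₀ = hc/φ = (6.626×10⁻³⁴ J·s)(3×10⁸ m/s) / (4.84 eV × 1.602×10⁻¹⁹ J/eV)
λ₀ = 256.17 nm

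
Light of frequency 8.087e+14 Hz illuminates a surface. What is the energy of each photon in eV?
3.3445 eV

Using E = hf:

E = hf = (6.626×10⁻³⁴ J·s)(8.087e+14 Hz)
E = 3.3445 eV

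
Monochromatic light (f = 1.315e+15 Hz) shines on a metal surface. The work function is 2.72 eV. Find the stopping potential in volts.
2.7184 V

The stopping potential V_s satisfies: eV_s = KE_max

First, find KE_max using Einstein's equation:
E_photon = hf = (6.626×10⁻³⁴ J·s)(1.315e+15 Hz) = 5.4384 eV
KE_max = E_photon - φ = 5.4384 - 2.72 = 2.7184 eV

Since eV_s = KE_max:
V_s = KE_max/e = 2.7184 V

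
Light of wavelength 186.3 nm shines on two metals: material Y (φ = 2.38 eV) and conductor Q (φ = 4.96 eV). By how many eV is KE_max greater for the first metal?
2.5800 eV

Using KE_max = hc/λ - φ for each metal:

Photon energy: E = hc/λ = 6.6551 eV

For material Y (φ₁ = 2.38 eV):
KE₁ = E - φ₁ = 6.6551 - 2.38 = 4.2751 eV

For conductor Q (φ₂ = 4.96 eV):
KE₂ = E - φ₂ = 6.6551 - 4.96 = 1.6951 eV

Difference:
ΔKE = KE₁ - KE₂ = 4.2751 - 1.6951 = 2.5800 eV

Note: The difference equals the difference in work functions: 4.96 - 2.38 = 2.58 eV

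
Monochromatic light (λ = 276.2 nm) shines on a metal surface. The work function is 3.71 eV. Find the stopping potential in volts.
0.7789 V

The stopping potential V_s satisfies: eV_s = KE_max

First, find KE_max using Einstein's equation:
E_photon = hc/λ = 4.4889 eV
KE_max = E_photon - φ = 4.4889 - 3.71 = 0.7789 eV

Since eV_s = KE_max:
V_s = KE_max/e = 0.7789 V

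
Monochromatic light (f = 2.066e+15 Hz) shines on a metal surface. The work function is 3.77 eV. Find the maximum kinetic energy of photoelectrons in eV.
4.7743 eV

Using Einstein's photoelectric equation: KE_max = hf - φ

First, calculate the photon energy:
E_photon = hf = (6.626×10⁻³⁴ J·s)(2.066e+15 Hz)
E_photon = 8.5443 eV

Then, the maximum kinetic energy:
KE_max = E_photon - φ = 8.5443 eV - 3.77 eV = 4.7743 eV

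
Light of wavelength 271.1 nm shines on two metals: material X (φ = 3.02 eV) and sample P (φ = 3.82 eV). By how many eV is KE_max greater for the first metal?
0.8000 eV

Using KE_max = hc/λ - φ for each metal:

Photon energy: E = hc/λ = 4.5734 eV

For material X (φ₁ = 3.02 eV):
KE₁ = E - φ₁ = 4.5734 - 3.02 = 1.5534 eV

For sample P (φ₂ = 3.82 eV):
KE₂ = E - φ₂ = 4.5734 - 3.82 = 0.7534 eV

Difference:
ΔKE = KE₁ - KE₂ = 1.5534 - 0.7534 = 0.8000 eV

Note: The difference equals the difference in work functions: 3.82 - 3.02 = 0.80 eV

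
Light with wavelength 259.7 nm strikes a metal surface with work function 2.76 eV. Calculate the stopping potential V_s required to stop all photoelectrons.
2.0141 V

The stopping potential V_s satisfies: eV_s = KE_max

First, find KE_max using Einstein's equation:
E_photon = hc/λ = 4.7741 eV
KE_max = E_photon - φ = 4.7741 - 2.76 = 2.0141 eV

Since eV_s = KE_max:
V_s = KE_max/e = 2.0141 V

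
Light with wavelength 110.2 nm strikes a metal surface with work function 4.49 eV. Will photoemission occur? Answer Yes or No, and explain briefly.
Yes

For photoemission, the photon energy must exceed the work function.

Photon energy: E = hc/λ = 11.2508 eV
Work function: φ = 4.49 eV

Since E_photon (11.2508 eV) > φ (4.49 eV), photoemission WILL occur.
The threshold wavelength is λ₀ = hc/φ = 276.1 nm.
Since 110.2 nm < 276.1 nm, the light has sufficient energy.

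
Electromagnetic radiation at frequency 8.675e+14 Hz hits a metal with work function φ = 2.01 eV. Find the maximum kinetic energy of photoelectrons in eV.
1.5777 eV

Using Einstein's photoelectric equation: KE_max = hf - φ

First, calculate the photon energy:
E_photon = hf = (6.626×10⁻³⁴ J·s)(8.675e+14 Hz)
E_photon = 3.5877 eV

Then, the maximum kinetic energy:
KE_max = E_photon - φ = 3.5877 eV - 2.01 eV = 1.5777 eV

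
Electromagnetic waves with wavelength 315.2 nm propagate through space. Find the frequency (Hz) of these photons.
9.5112e+14 Hz

Using the wave equation: c = fλ

Solving for frequency:
f = c/λ = (3×10⁸ m/s) / (315.2×10⁻⁹ m)
f = 9.5112e+14 Hz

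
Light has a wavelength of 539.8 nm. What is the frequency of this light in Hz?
5.5538e+14 Hz

Using the wave equation: c = fλ

Solving for frequency:
f = c/λ = (3×10⁸ m/s) / (539.8×10⁻⁹ m)
f = 5.5538e+14 Hz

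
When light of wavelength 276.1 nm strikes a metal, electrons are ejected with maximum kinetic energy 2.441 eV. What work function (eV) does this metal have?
2.05 eV

From Einstein's photoelectric equation: KE_max = hf - φ = hc/λ - φ

Rearranging for φ:
φ = hc/λ - KE_max

Calculate photon energy:
E_photon = hc/λ = 4.4906 eV

Therefore:
φ = 4.4906 - 2.441 = 2.05 eV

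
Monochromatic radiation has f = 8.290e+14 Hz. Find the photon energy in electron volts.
3.4285 eV

Using E = hf:

E = hf = (6.626×10⁻³⁴ J·s)(8.290e+14 Hz)
E = 3.4285 eV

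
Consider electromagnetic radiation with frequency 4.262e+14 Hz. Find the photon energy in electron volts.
1.7626 eV

Using E = hf:

E = hf = (6.626×10⁻³⁴ J·s)(4.262e+14 Hz)
E = 1.7626 eV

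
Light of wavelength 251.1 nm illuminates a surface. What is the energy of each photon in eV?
4.9376 eV

Using E = hf = hc/λ:

E = hc/λ = (6.626×10⁻³⁴ J·s)(3×10⁸ m/s) / (251.1×10⁻⁹ m)
E = 4.9376 eV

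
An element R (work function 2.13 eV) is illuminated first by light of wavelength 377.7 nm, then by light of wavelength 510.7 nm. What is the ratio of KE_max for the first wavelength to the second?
3.8713

Using Einstein's equation: KE_max = hc/λ - φ

For λ₁ = 377.7 nm:
E₁ = hc/λ₁ = 3.2826 eV
KE₁ = E₁ - φ = 3.2826 - 2.13 = 1.1526 eV

For λ₂ = 510.7 nm:
E₂ = hc/λ₂ = 2.4277 eV
KE₂ = E₂ - φ = 2.4277 - 2.13 = 0.2977 eV

Ratio: KE₁/KE₂ = 1.1526/0.2977 = 3.8713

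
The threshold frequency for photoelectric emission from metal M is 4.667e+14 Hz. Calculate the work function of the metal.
1.93 eV

At the threshold frequency, photon energy equals work function:
φ = hf₀

Calculating:
φ = (6.626×10⁻³⁴ J·s)(4.667e+14 Hz)
φ = 1.93 eV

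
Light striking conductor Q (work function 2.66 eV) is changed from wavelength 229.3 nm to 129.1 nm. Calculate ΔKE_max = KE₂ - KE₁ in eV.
4.1967 eV

Using Einstein's equation: KE_max = hc/λ - φ

For λ₁ = 229.3 nm:
KE₁ = hc/λ₁ - φ = 5.4071 - 2.66 = 2.7471 eV

For λ₂ = 129.1 nm:
KE₂ = hc/λ₂ - φ = 9.6037 - 2.66 = 6.9437 eV

Change in KE:
ΔKE = KE₂ - KE₁ = 6.9437 - 2.7471 = 4.1967 eV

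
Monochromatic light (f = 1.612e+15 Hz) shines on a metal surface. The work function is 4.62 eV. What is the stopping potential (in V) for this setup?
2.0467 V

The stopping potential V_s satisfies: eV_s = KE_max

First, find KE_max using Einstein's equation:
E_photon = hf = (6.626×10⁻³⁴ J·s)(1.612e+15 Hz) = 6.6667 eV
KE_max = E_photon - φ = 6.6667 - 4.62 = 2.0467 eV

Since eV_s = KE_max:
V_s = KE_max/e = 2.0467 V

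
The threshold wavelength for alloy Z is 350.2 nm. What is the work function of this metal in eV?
3.54 eV

At the threshold wavelength, photon energy equals work function:
φ = hc/λ₀

Calculating:
φ = (6.626×10⁻³⁴ J·s)(3×10⁸ m/s) / (350.2×10⁻⁹ m)
φ = 3.54 eV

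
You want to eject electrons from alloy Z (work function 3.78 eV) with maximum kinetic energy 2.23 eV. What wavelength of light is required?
206.30 nm

From Einstein's equation: KE_max = hc/λ - φ

Rearranging for λ:
hc/λ = KE_max + φ
λ = hc/(KE_max + φ)

Required photon energy:
E_photon = KE_max + φ = 2.23 + 3.78 = 6.01 eV

Required wavelength:
λ = hc/E_photon = (6.626×10⁻³⁴)(3×10⁸) / (6.01 × 1.602×10⁻¹⁹)
λ = 206.30 nm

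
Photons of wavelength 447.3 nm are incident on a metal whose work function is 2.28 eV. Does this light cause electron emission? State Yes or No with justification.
Yes

For photoemission, the photon energy must exceed the work function.

Photon energy: E = hc/λ = 2.7718 eV
Work function: φ = 2.28 eV

Since E_photon (2.7718 eV) > φ (2.28 eV), photoemission WILL occur.
The threshold wavelength is λ₀ = hc/φ = 543.8 nm.
Since 447.3 nm < 543.8 nm, the light has sufficient energy.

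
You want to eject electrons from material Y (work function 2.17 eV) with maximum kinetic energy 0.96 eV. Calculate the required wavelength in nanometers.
396.12 nm

From Einstein's equation: KE_max = hc/λ - φ

Rearranging for λ:
hc/λ = KE_max + φ
λ = hc/(KE_max + φ)

Required photon energy:
E_photon = KE_max + φ = 0.96 + 2.17 = 3.13 eV

Required wavelength:
λ = hc/E_photon = (6.626×10⁻³⁴)(3×10⁸) / (3.13 × 1.602×10⁻¹⁹)
λ = 396.12 nm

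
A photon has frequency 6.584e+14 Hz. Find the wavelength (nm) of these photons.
455.33 nm

Using the wave equation: c = fλ

Solving for wavelength:
λ = c/f = (3×10⁸ m/s) / (6.584e+14 Hz)
λ = 455.33 nm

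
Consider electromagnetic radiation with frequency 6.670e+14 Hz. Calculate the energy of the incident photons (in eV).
2.7585 eV

Using E = hf:

E = hf = (6.626×10⁻³⁴ J·s)(6.670e+14 Hz)
E = 2.7585 eV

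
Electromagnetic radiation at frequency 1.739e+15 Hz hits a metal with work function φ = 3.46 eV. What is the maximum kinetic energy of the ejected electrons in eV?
3.7319 eV

Using Einstein's photoelectric equation: KE_max = hf - φ

First, calculate the photon energy:
E_photon = hf = (6.626×10⁻³⁴ J·s)(1.739e+15 Hz)
E_photon = 7.1919 eV

Then, the maximum kinetic energy:
KE_max = E_photon - φ = 7.1919 eV - 3.46 eV = 3.7319 eV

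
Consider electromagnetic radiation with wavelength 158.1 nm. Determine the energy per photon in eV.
7.8421 eV

Using E = hf = hc/λ:

E = hc/λ = (6.626×10⁻³⁴ J·s)(3×10⁸ m/s) / (158.1×10⁻⁹ m)
E = 7.8421 eV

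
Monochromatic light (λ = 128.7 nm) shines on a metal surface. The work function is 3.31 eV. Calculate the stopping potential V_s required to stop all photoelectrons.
6.3236 V

The stopping potential V_s satisfies: eV_s = KE_max

First, find KE_max using Einstein's equation:
E_photon = hc/λ = 9.6336 eV
KE_max = E_photon - φ = 9.6336 - 3.31 = 6.3236 eV

Since eV_s = KE_max:
V_s = KE_max/e = 6.3236 V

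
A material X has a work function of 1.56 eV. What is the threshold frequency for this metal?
3.7721e+14 Hz

The threshold frequency is when the photon energy equals the work function:
hf₀ = φ

Solving for f₀:
f₀ = φ/h = (1.56 eV × 1.602×10⁻¹⁹ J/eV) / (6.626×10⁻³⁴ J·s)
f₀ = 3.7721e+14 Hz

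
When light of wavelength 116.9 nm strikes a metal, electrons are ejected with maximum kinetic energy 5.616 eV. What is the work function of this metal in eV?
4.99 eV

From Einstein's photoelectric equation: KE_max = hf - φ = hc/λ - φ

Rearranging for φ:
φ = hc/λ - KE_max

Calculate photon energy:
E_photon = hc/λ = 10.6060 eV

Therefore:
φ = 10.6060 - 5.616 = 4.99 eV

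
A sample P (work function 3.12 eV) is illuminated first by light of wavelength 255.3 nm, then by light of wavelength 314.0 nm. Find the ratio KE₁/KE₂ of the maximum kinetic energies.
2.0957

Using Einstein's equation: KE_max = hc/λ - φ

For λ₁ = 255.3 nm:
E₁ = hc/λ₁ = 4.8564 eV
KE₁ = E₁ - φ = 4.8564 - 3.12 = 1.7364 eV

For λ₂ = 314.0 nm:
E₂ = hc/λ₂ = 3.9485 eV
KE₂ = E₂ - φ = 3.9485 - 3.12 = 0.8285 eV

Ratio: KE₁/KE₂ = 1.7364/0.8285 = 2.0957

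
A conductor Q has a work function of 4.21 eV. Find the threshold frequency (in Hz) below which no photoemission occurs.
1.0180e+15 Hz

The threshold frequency is when the photon energy equals the work function:
hf₀ = φ

Solving for f₀:
f₀ = φ/h = (4.21 eV × 1.602×10⁻¹⁹ J/eV) / (6.626×10⁻³⁴ J·s)
f₀ = 1.0180e+15 Hz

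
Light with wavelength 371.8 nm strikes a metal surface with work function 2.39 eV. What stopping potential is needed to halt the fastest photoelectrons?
0.9447 V

The stopping potential V_s satisfies: eV_s = KE_max

First, find KE_max using Einstein's equation:
E_photon = hc/λ = 3.3347 eV
KE_max = E_photon - φ = 3.3347 - 2.39 = 0.9447 eV

Since eV_s = KE_max:
V_s = KE_max/e = 0.9447 V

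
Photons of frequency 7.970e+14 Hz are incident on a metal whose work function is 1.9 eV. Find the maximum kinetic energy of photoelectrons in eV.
1.3961 eV

Using Einstein's photoelectric equation: KE_max = hf - φ

First, calculate the photon energy:
E_photon = hf = (6.626×10⁻³⁴ J·s)(7.970e+14 Hz)
E_photon = 3.2961 eV

Then, the maximum kinetic energy:
KE_max = E_photon - φ = 3.2961 eV - 1.9 eV = 1.3961 eV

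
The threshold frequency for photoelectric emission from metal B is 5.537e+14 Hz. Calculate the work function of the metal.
2.29 eV

At the threshold frequency, photon energy equals work function:
φ = hf₀

Calculating:
φ = (6.626×10⁻³⁴ J·s)(5.537e+14 Hz)
φ = 2.29 eV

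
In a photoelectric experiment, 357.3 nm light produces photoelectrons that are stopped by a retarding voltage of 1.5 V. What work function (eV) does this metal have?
1.97 eV

The stopping potential gives the maximum kinetic energy: KE_max = eV_s = 1.5 eV

From Einstein's photoelectric equation: KE_max = hc/λ - φ
Rearranging: φ = hc/λ - KE_max

Calculate photon energy:
E_photon = hc/λ = (6.626×10⁻³⁴ J·s)(3×10⁸ m/s) / (357.3×10⁻⁹ m) = 3.4700 eV

Therefore:
φ = 3.4700 - 1.5 = 1.97 eV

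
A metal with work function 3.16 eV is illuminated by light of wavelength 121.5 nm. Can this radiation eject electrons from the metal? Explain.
Yes

For photoemission, the photon energy must exceed the work function.

Photon energy: E = hc/λ = 10.2045 eV
Work function: φ = 3.16 eV

Since E_photon (10.2045 eV) > φ (3.16 eV), photoemission WILL occur.
The threshold wavelength is λ₀ = hc/φ = 392.4 nm.
Since 121.5 nm < 392.4 nm, the light has sufficient energy.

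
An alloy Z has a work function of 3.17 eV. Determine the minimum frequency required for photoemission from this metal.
7.6650e+14 Hz

The threshold frequency is when the photon energy equals the work function:
hf₀ = φ

Solving for f₀:
f₀ = φ/h = (3.17 eV × 1.602×10⁻¹⁹ J/eV) / (6.626×10⁻³⁴ J·s)
f₀ = 7.6650e+14 Hz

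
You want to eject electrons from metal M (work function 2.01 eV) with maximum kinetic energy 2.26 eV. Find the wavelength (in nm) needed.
290.36 nm

From Einstein's equation: KE_max = hc/λ - φ

Rearranging for λ:
hc/λ = KE_max + φ
λ = hc/(KE_max + φ)

Required photon energy:
E_photon = KE_max + φ = 2.26 + 2.01 = 4.27 eV

Required wavelength:
λ = hc/E_photon = (6.626×10⁻³⁴)(3×10⁸) / (4.27 × 1.602×10⁻¹⁹)
λ = 290.36 nm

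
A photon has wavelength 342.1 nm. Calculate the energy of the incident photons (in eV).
3.6242 eV

Using E = hf = hc/λ:

E = hc/λ = (6.626×10⁻³⁴ J·s)(3×10⁸ m/s) / (342.1×10⁻⁹ m)
E = 3.6242 eV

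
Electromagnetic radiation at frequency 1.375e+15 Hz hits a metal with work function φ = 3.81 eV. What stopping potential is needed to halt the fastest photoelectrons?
1.8765 V

The stopping potential V_s satisfies: eV_s = KE_max

First, find KE_max using Einstein's equation:
E_photon = hf = (6.626×10⁻³⁴ J·s)(1.375e+15 Hz) = 5.6865 eV
KE_max = E_photon - φ = 5.6865 - 3.81 = 1.8765 eV

Since eV_s = KE_max:
V_s = KE_max/e = 1.8765 V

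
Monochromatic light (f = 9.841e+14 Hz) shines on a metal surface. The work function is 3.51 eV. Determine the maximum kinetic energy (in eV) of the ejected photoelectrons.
0.5599 eV

Using Einstein's photoelectric equation: KE_max = hf - φ

First, calculate the photon energy:
E_photon = hf = (6.626×10⁻³⁴ J·s)(9.841e+14 Hz)
E_photon = 4.0699 eV

Then, the maximum kinetic energy:
KE_max = E_photon - φ = 4.0699 eV - 3.51 eV = 0.5599 eV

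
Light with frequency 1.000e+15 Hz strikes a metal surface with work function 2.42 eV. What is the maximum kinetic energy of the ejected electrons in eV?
1.7157 eV

Using Einstein's photoelectric equation: KE_max = hf - φ

First, calculate the photon energy:
E_photon = hf = (6.626×10⁻³⁴ J·s)(1.000e+15 Hz)
E_photon = 4.1357 eV

Then, the maximum kinetic energy:
KE_max = E_photon - φ = 4.1357 eV - 2.42 eV = 1.7157 eV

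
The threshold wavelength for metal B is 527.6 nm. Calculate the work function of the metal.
2.35 eV

At the threshold wavelength, photon energy equals work function:
φ = hc/λ₀

Calculating:
φ = (6.626×10⁻³⁴ J·s)(3×10⁸ m/s) / (527.6×10⁻⁹ m)
φ = 2.35 eV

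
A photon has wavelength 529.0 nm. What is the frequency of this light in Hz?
5.6672e+14 Hz

Using the wave equation: c = fλ

Solving for frequency:
f = c/λ = (3×10⁸ m/s) / (529.0×10⁻⁹ m)
f = 5.6672e+14 Hz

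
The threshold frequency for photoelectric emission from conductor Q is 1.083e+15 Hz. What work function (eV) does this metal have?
4.48 eV

At the threshold frequency, photon energy equals work function:
φ = hf₀

Calculating:
φ = (6.626×10⁻³⁴ J·s)(1.083e+15 Hz)
φ = 4.48 eV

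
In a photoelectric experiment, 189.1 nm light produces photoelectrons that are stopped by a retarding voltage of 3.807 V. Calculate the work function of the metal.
2.75 eV

The stopping potential gives the maximum kinetic energy: KE_max = eV_s = 3.807 eV

From Einstein's photoelectric equation: KE_max = hc/λ - φ
Rearranging: φ = hc/λ - KE_max

Calculate photon energy:
E_photon = hc/λ = (6.626×10⁻³⁴ J·s)(3×10⁸ m/s) / (189.1×10⁻⁹ m) = 6.5565 eV

Therefore:
φ = 6.5565 - 3.807 = 2.75 eV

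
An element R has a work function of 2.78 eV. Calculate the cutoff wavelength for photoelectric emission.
445.99 nm

The threshold wavelength is when the photon energy equals the work function:
hc/λ₀ = φ

Solving for λ₀:
λ₀ = hc/φ = (6.626×10⁻³⁴ J·s)(3×10⁸ m/s) / (2.78 eV × 1.602×10⁻¹⁹ J/eV)
λ₀ = 445.99 nm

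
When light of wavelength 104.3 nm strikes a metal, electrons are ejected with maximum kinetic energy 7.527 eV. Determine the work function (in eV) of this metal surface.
4.36 eV

From Einstein's photoelectric equation: KE_max = hf - φ = hc/λ - φ

Rearranging for φ:
φ = hc/λ - KE_max

Calculate photon energy:
E_photon = hc/λ = 11.8873 eV

Therefore:
φ = 11.8873 - 7.527 = 4.36 eV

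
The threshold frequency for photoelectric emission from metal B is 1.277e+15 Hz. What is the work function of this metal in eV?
5.28 eV

At the threshold frequency, photon energy equals work function:
φ = hf₀

Calculating:
φ = (6.626×10⁻³⁴ J·s)(1.277e+15 Hz)
φ = 5.28 eV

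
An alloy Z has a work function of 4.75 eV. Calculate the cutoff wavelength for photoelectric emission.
261.02 nm

The threshold wavelength is when the photon energy equals the work function:
hc/λ₀ = φ

Solving for λ₀:
λ₀ = hc/φ = (6.626×10⁻³⁴ J·s)(3×10⁸ m/s) / (4.75 eV × 1.602×10⁻¹⁹ J/eV)
λ₀ = 261.02 nm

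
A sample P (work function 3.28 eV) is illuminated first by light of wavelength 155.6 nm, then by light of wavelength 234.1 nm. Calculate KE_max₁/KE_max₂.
2.3252

Using Einstein's equation: KE_max = hc/λ - φ

For λ₁ = 155.6 nm:
E₁ = hc/λ₁ = 7.9681 eV
KE₁ = E₁ - φ = 7.9681 - 3.28 = 4.6881 eV

For λ₂ = 234.1 nm:
E₂ = hc/λ₂ = 5.2962 eV
KE₂ = E₂ - φ = 5.2962 - 3.28 = 2.0162 eV

Ratio: KE₁/KE₂ = 4.6881/2.0162 = 2.3252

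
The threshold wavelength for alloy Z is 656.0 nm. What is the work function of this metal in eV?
1.89 eV

At the threshold wavelength, photon energy equals work function:
φ = hc/λ₀

Calculating:
φ = (6.626×10⁻³⁴ J·s)(3×10⁸ m/s) / (656.0×10⁻⁹ m)
φ = 1.89 eV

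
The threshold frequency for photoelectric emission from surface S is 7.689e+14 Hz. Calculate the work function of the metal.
3.18 eV

At the threshold frequency, photon energy equals work function:
φ = hf₀

Calculating:
φ = (6.626×10⁻³⁴ J·s)(7.689e+14 Hz)
φ = 3.18 eV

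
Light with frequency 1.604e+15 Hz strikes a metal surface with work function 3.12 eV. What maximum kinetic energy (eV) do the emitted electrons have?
3.5136 eV

Using Einstein's photoelectric equation: KE_max = hf - φ

First, calculate the photon energy:
E_photon = hf = (6.626×10⁻³⁴ J·s)(1.604e+15 Hz)
E_photon = 6.6336 eV

Then, the maximum kinetic energy:
KE_max = E_photon - φ = 6.6336 eV - 3.12 eV = 3.5136 eV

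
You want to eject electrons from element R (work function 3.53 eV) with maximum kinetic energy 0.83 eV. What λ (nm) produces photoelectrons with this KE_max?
284.37 nm

From Einstein's equation: KE_max = hc/λ - φ

Rearranging for λ:
hc/λ = KE_max + φ
λ = hc/(KE_max + φ)

Required photon energy:
E_photon = KE_max + φ = 0.83 + 3.53 = 4.36 eV

Required wavelength:
λ = hc/E_photon = (6.626×10⁻³⁴)(3×10⁸) / (4.36 × 1.602×10⁻¹⁹)
λ = 284.37 nm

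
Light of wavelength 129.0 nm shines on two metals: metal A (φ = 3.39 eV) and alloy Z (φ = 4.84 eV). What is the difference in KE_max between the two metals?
1.4500 eV

Using KE_max = hc/λ - φ for each metal:

Photon energy: E = hc/λ = 9.6112 eV

For metal A (φ₁ = 3.39 eV):
KE₁ = E - φ₁ = 9.6112 - 3.39 = 6.2212 eV

For alloy Z (φ₂ = 4.84 eV):
KE₂ = E - φ₂ = 9.6112 - 4.84 = 4.7712 eV

Difference:
ΔKE = KE₁ - KE₂ = 6.2212 - 4.7712 = 1.4500 eV

Note: The difference equals the difference in work functions: 4.84 - 3.39 = 1.45 eV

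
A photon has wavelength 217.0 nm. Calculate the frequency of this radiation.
1.3815e+15 Hz

Using the wave equation: c = fλ

Solving for frequency:
f = c/λ = (3×10⁸ m/s) / (217.0×10⁻⁹ m)
f = 1.3815e+15 Hz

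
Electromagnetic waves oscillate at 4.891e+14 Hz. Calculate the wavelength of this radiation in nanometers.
612.95 nm

Using the wave equation: c = fλ

Solving for wavelength:
λ = c/f = (3×10⁸ m/s) / (4.891e+14 Hz)
λ = 612.95 nm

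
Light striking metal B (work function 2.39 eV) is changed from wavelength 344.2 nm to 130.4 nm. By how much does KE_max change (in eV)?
5.9059 eV

Using Einstein's equation: KE_max = hc/λ - φ

For λ₁ = 344.2 nm:
KE₁ = hc/λ₁ - φ = 3.6021 - 2.39 = 1.2121 eV

For λ₂ = 130.4 nm:
KE₂ = hc/λ₂ - φ = 9.5080 - 2.39 = 7.1180 eV

Change in KE:
ΔKE = KE₂ - KE₁ = 7.1180 - 1.2121 = 5.9059 eV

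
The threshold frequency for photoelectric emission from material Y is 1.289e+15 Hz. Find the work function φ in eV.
5.33 eV

At the threshold frequency, photon energy equals work function:
φ = hf₀

Calculating:
φ = (6.626×10⁻³⁴ J·s)(1.289e+15 Hz)
φ = 5.33 eV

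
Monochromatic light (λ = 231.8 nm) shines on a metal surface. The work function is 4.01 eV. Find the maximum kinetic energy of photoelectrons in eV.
1.3388 eV

Using Einstein's photoelectric equation: KE_max = hf - φ = hc/λ - φ

First, calculate the photon energy:
E_photon = hc/λ = (6.626×10⁻³⁴ J·s)(3×10⁸ m/s) / (231.8×10⁻⁹ m)
E_photon = 5.3488 eV

Then, the maximum kinetic energy:
KE_max = E_photon - φ = 5.3488 eV - 4.01 eV = 1.3388 eV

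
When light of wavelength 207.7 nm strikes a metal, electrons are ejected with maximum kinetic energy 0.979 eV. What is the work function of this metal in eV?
4.99 eV

From Einstein's photoelectric equation: KE_max = hf - φ = hc/λ - φ

Rearranging for φ:
φ = hc/λ - KE_max

Calculate photon energy:
E_photon = hc/λ = 5.9694 eV

Therefore:
φ = 5.9694 - 0.979 = 4.99 eV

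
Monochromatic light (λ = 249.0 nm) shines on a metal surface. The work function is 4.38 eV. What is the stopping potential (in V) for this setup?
0.5993 V

The stopping potential V_s satisfies: eV_s = KE_max

First, find KE_max using Einstein's equation:
E_photon = hc/λ = 4.9793 eV
KE_max = E_photon - φ = 4.9793 - 4.38 = 0.5993 eV

Since eV_s = KE_max:
V_s = KE_max/e = 0.5993 V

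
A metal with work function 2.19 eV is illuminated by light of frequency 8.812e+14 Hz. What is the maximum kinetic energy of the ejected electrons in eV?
1.4544 eV

Using Einstein's photoelectric equation: KE_max = hf - φ

First, calculate the photon energy:
E_photon = hf = (6.626×10⁻³⁴ J·s)(8.812e+14 Hz)
E_photon = 3.6444 eV

Then, the maximum kinetic energy:
KE_max = E_photon - φ = 3.6444 eV - 2.19 eV = 1.4544 eV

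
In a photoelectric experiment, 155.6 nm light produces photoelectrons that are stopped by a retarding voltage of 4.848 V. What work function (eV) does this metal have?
3.12 eV

The stopping potential gives the maximum kinetic energy: KE_max = eV_s = 4.848 eV

From Einstein's photoelectric equation: KE_max = hc/λ - φ
Rearranging: φ = hc/λ - KE_max

Calculate photon energy:
E_photon = hc/λ = (6.626×10⁻³⁴ J·s)(3×10⁸ m/s) / (155.6×10⁻⁹ m) = 7.9681 eV

Therefore:
φ = 7.9681 - 4.848 = 3.12 eV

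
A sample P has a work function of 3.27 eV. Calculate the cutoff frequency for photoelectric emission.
7.9068e+14 Hz

The threshold frequency is when the photon energy equals the work function:
hf₀ = φ

Solving for f₀:
f₀ = φ/h = (3.27 eV × 1.602×10⁻¹⁹ J/eV) / (6.626×10⁻³⁴ J·s)
f₀ = 7.9068e+14 Hz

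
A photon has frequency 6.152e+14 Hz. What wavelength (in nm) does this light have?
487.31 nm

Using the wave equation: c = fλ

Solving for wavelength:
λ = c/f = (3×10⁸ m/s) / (6.152e+14 Hz)
λ = 487.31 nm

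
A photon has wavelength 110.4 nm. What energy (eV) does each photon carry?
11.2305 eV

Using E = hf = hc/λ:

E = hc/λ = (6.626×10⁻³⁴ J·s)(3×10⁸ m/s) / (110.4×10⁻⁹ m)
E = 11.2305 eV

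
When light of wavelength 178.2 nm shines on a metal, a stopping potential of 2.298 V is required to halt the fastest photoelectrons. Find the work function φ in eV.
4.66 eV

The stopping potential gives the maximum kinetic energy: KE_max = eV_s = 2.298 eV

From Einstein's photoelectric equation: KE_max = hc/λ - φ
Rearranging: φ = hc/λ - KE_max

Calculate photon energy:
E_photon = hc/λ = (6.626×10⁻³⁴ J·s)(3×10⁸ m/s) / (178.2×10⁻⁹ m) = 6.9576 eV

Therefore:
φ = 6.9576 - 2.298 = 4.66 eV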